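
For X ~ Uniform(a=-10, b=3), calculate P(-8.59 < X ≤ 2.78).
0.874615

We have X ~ Uniform(a=-10, b=3).

To find P(-8.59 < X ≤ 2.78), we use:
P(-8.59 < X ≤ 2.78) = P(X ≤ 2.78) - P(X ≤ -8.59)
                 = F(2.78) - F(-8.59)
                 = 0.983077 - 0.108462
                 = 0.874615

So there's approximately a 87.5% chance that X falls in this range.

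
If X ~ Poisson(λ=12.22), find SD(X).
3.4957

We have X ~ Poisson(λ=12.22).

For a Poisson distribution with λ=12.22:
σ = √Var(X) = 3.4957

The standard deviation is the square root of the variance.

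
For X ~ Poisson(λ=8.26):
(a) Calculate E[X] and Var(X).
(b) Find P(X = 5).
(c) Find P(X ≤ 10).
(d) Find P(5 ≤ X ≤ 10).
(a) E[X] = 8.2600, Var(X) = 8.2600
(b) P(X = 5) = 0.082879
(c) P(X ≤ 10) = 0.789267
(d) P(5 ≤ X ≤ 10) = 0.703584

We have X ~ Poisson(λ=8.26).

(a) Moments:
E[X] = 8.2600
Var(X) = 8.2600
σ = √Var(X) = 2.8740

(b) Point probability using PMF:
P(X = 5) = 0.082879

(c) Cumulative probability using CDF:
P(X ≤ 10) = F(10) = 0.789267

(d) Range probability:
P(5 ≤ X ≤ 10) = P(X ≤ 10) - P(X ≤ 4)
                   = F(10) - F(4)
                   = 0.789267 - 0.085683
                   = 0.703584

This means approximately 70.4% of outcomes fall in the interval [5, 10].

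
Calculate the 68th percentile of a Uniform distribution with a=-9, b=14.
6.6400

We have X ~ Uniform(a=-9, b=14).

We want to find x such that P(X ≤ x) = 0.68.

This is the 68th percentile, which means 68% of values fall below this point.

Using the inverse CDF (quantile function):
x = F⁻¹(0.68) = 6.6400

Verification: P(X ≤ 6.6400) = 0.68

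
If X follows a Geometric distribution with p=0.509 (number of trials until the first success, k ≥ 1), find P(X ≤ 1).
0.509000

We have X ~ Geometric(p=0.509) (number of trials until the first success, k ≥ 1).

The CDF gives us P(X ≤ k).

Using the CDF:
P(X ≤ 1) = 0.509000

This means there's approximately a 50.9% chance that X is at most 1.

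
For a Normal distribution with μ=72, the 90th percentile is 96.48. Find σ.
σ = 19.1018

For X ~ Normal(μ, σ), the p-th percentile satisfies x = μ + z_p × σ,
where z_p = Φ⁻¹(p) is the standard normal quantile.

Step 1: z_{0.9} = Φ⁻¹(0.9) = 1.2816

Step 2: Solve for σ:
96.48 = 72 + 1.2816 × σ
σ = (96.48 - 72) / 1.2816
σ = 24.48 / 1.2816
σ = 19.1018

Verification: μ + z × σ = 72 + 1.2816 × 19.1018 = 96.48 ✓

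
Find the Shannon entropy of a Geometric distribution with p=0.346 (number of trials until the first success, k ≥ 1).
1.8640 nats

We have X ~ Geometric(p=0.346) (number of trials until the first success, k ≥ 1).

The Shannon entropy measures the uncertainty or information content of the distribution.

For a Geometric distribution with p=0.346 (number of trials until the first success, k ≥ 1):
H(X) = 1.8640 nats

(In bits, this would be 2.6891 bits.)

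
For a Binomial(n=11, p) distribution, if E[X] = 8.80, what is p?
p = 0.8

For a Binomial(n, p) distribution:
E[X] = n × p

Given n = 11 and E[X] = 8.80:
8.80 = 11 × p
p = 8.80 / 11 = 0.8

Verification: Binomial(11, 0.8) has E[X] = 8.80 ✓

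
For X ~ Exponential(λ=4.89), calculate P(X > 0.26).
0.280439

We have X ~ Exponential(λ=4.89).

P(X > 0.26) = 1 - P(X ≤ 0.26)
                = 1 - F(0.26)
                = 1 - 0.719561
                = 0.280439

So there's approximately a 28.0% chance that X exceeds 0.26.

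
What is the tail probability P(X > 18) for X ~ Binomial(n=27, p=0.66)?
0.399412

We have X ~ Binomial(n=27, p=0.66).

P(X > 18) = 1 - P(X ≤ 18)
                = 1 - F(18)
                = 1 - 0.600588
                = 0.399412

So there's approximately a 39.9% chance that X exceeds 18.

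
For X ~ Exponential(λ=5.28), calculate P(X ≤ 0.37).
0.858237

We have X ~ Exponential(λ=5.28).

The CDF gives us P(X ≤ k).

Using the CDF:
P(X ≤ 0.37) = 0.858237

This means there's approximately a 85.8% chance that X is at most 0.37.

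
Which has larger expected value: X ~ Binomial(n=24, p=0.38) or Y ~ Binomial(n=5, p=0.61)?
X has larger mean (9.1200 > 3.0500)

Compute the expected value for each distribution:

X ~ Binomial(n=24, p=0.38):
E[X] = 9.1200

Y ~ Binomial(n=5, p=0.61):
E[Y] = 3.0500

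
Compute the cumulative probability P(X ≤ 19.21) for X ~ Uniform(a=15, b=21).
0.701667

We have X ~ Uniform(a=15, b=21).

The CDF gives us P(X ≤ k).

Using the CDF:
P(X ≤ 19.21) = 0.701667

This means there's approximately a 70.2% chance that X is at most 19.21.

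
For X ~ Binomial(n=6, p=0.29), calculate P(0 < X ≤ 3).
0.809086

We have X ~ Binomial(n=6, p=0.29).

To find P(0 < X ≤ 3), we use:
P(0 < X ≤ 3) = P(X ≤ 3) - P(X ≤ 0)
                 = F(3) - F(0)
                 = 0.937186 - 0.128100
                 = 0.809086

So there's approximately a 80.9% chance that X falls in this range.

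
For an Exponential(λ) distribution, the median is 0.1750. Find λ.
λ = 3.9608

For X ~ Exponential(λ), the CDF is F(x) = 1 - e^(-λx).
The median m satisfies F(m) = 0.5:
1 - e^(-λm) = 0.5
e^(-λm) = 0.5
λm = ln(2)
m = ln(2) / λ

Given m = 0.1750:
λ = ln(2) / 0.1750 = 0.693147 / 0.1750 = 3.9608

Verification: ln(2) / 3.9608 = 0.1750 ✓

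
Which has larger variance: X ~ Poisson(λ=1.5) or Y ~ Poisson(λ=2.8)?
Y has larger variance (2.8000 > 1.5000)

Compute the variance for each distribution:

X ~ Poisson(λ=1.5):
Var(X) = 1.5000

Y ~ Poisson(λ=2.8):
Var(Y) = 2.8000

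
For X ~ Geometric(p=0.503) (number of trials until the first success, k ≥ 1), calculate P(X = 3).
0.124246

We have X ~ Geometric(p=0.503) (number of trials until the first success, k ≥ 1).

For a Geometric distribution, the PMF gives us the probability of each outcome.

Using the PMF formula:
P(X = 3) = 0.124246

Rounded to 4 decimal places: 0.1242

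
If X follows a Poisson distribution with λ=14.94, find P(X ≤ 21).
0.948664

We have X ~ Poisson(λ=14.94).

The CDF gives us P(X ≤ k).

Using the CDF:
P(X ≤ 21) = 0.948664

This means there's approximately a 94.9% chance that X is at most 21.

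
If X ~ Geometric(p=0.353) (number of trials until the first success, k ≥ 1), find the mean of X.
2.8329

We have X ~ Geometric(p=0.353) (number of trials until the first success, k ≥ 1).

For a Geometric distribution with p=0.353 (number of trials until the first success, k ≥ 1):
E[X] = 2.8329

This is the expected (average) value of X.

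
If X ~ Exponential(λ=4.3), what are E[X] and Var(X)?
E[X] = 0.2326, Var(X) = 0.0541

We have X ~ Exponential(λ=4.3).

For an Exponential distribution with λ=4.3:

Expected value:
E[X] = 0.2326

Variance:
Var(X) = 0.0541

Standard deviation:
σ = √Var(X) = 0.2326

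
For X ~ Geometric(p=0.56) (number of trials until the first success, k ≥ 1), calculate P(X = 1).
0.560000

We have X ~ Geometric(p=0.56) (number of trials until the first success, k ≥ 1).

For a Geometric distribution, the PMF gives us the probability of each outcome.

Using the PMF formula:
P(X = 1) = 0.560000

Rounded to 4 decimal places: 0.5600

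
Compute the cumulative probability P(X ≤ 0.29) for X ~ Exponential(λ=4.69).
0.743365

We have X ~ Exponential(λ=4.69).

The CDF gives us P(X ≤ k).

Using the CDF:
P(X ≤ 0.29) = 0.743365

This means there's approximately a 74.3% chance that X is at most 0.29.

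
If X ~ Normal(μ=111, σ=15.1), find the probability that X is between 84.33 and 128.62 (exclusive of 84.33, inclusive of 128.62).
0.839693

We have X ~ Normal(μ=111, σ=15.1).

To find P(84.33 < X ≤ 128.62), we use:
P(84.33 < X ≤ 128.62) = P(X ≤ 128.62) - P(X ≤ 84.33)
                 = F(128.62) - F(84.33)
                 = 0.878372 - 0.038679
                 = 0.839693

So there's approximately a 84.0% chance that X falls in this range.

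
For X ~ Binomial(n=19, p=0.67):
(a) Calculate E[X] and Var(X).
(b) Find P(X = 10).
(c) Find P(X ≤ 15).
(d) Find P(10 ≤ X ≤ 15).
(a) E[X] = 12.7300, Var(X) = 4.2009
(b) P(X = 10) = 0.078152
(c) P(X ≤ 15) = 0.916870
(d) P(10 ≤ X ≤ 15) = 0.856083

We have X ~ Binomial(n=19, p=0.67).

(a) Moments:
E[X] = 12.7300
Var(X) = 4.2009
σ = √Var(X) = 2.0496

(b) Point probability using PMF:
P(X = 10) = 0.078152

(c) Cumulative probability using CDF:
P(X ≤ 15) = F(15) = 0.916870

(d) Range probability:
P(10 ≤ X ≤ 15) = P(X ≤ 15) - P(X ≤ 9)
                   = F(15) - F(9)
                   = 0.916870 - 0.060788
                   = 0.856083

This means approximately 85.6% of outcomes fall in the interval [10, 15].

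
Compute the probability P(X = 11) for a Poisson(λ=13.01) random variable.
0.101327

We have X ~ Poisson(λ=13.01).

For a Poisson distribution, the PMF gives us the probability of each outcome.

Using the PMF formula:
P(X = 11) = 0.101327

Rounded to 4 decimal places: 0.1013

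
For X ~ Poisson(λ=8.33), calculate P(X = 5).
0.080607

We have X ~ Poisson(λ=8.33).

For a Poisson distribution, the PMF gives us the probability of each outcome.

Using the PMF formula:
P(X = 5) = 0.080607

Rounded to 4 decimal places: 0.0806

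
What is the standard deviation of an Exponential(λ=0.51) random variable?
1.9608

We have X ~ Exponential(λ=0.51).

For an Exponential distribution with λ=0.51:
σ = √Var(X) = 1.9608

The standard deviation is the square root of the variance.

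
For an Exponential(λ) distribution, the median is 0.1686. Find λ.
λ = 4.1112

For X ~ Exponential(λ), the CDF is F(x) = 1 - e^(-λx).
The median m satisfies F(m) = 0.5:
1 - e^(-λm) = 0.5
e^(-λm) = 0.5
λm = ln(2)
m = ln(2) / λ

Given m = 0.1686:
λ = ln(2) / 0.1686 = 0.693147 / 0.1686 = 4.1112

Verification: ln(2) / 4.1112 = 0.1686 ✓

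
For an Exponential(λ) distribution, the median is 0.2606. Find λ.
λ = 2.6598

For X ~ Exponential(λ), the CDF is F(x) = 1 - e^(-λx).
The median m satisfies F(m) = 0.5:
1 - e^(-λm) = 0.5
e^(-λm) = 0.5
λm = ln(2)
m = ln(2) / λ

Given m = 0.2606:
λ = ln(2) / 0.2606 = 0.693147 / 0.2606 = 2.6598

Verification: ln(2) / 2.6598 = 0.2606 ✓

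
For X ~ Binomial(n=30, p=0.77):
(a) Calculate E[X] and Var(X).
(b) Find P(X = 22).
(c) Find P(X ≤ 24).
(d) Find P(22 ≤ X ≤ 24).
(a) E[X] = 23.1000, Var(X) = 5.3130
(b) P(X = 22) = 0.145879
(c) P(X ≤ 24) = 0.719187
(d) P(22 ≤ X ≤ 24) = 0.481618

We have X ~ Binomial(n=30, p=0.77).

(a) Moments:
E[X] = 23.1000
Var(X) = 5.3130
σ = √Var(X) = 2.3050

(b) Point probability using PMF:
P(X = 22) = 0.145879

(c) Cumulative probability using CDF:
P(X ≤ 24) = F(24) = 0.719187

(d) Range probability:
P(22 ≤ X ≤ 24) = P(X ≤ 24) - P(X ≤ 21)
                   = F(24) - F(21)
                   = 0.719187 - 0.237569
                   = 0.481618

This means approximately 48.2% of outcomes fall in the interval [22, 24].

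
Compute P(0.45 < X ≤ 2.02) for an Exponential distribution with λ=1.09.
0.501716

We have X ~ Exponential(λ=1.09).

To find P(0.45 < X ≤ 2.02), we use:
P(0.45 < X ≤ 2.02) = P(X ≤ 2.02) - P(X ≤ 0.45)
                 = F(2.02) - F(0.45)
                 = 0.889396 - 0.387680
                 = 0.501716

So there's approximately a 50.2% chance that X falls in this range.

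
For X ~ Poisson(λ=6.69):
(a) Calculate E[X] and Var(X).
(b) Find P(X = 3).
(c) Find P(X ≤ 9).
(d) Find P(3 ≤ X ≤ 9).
(a) E[X] = 6.6900, Var(X) = 6.6900
(b) P(X = 3) = 0.062044
(c) P(X ≤ 9) = 0.860491
(d) P(3 ≤ X ≤ 9) = 0.823108

We have X ~ Poisson(λ=6.69).

(a) Moments:
E[X] = 6.6900
Var(X) = 6.6900
σ = √Var(X) = 2.5865

(b) Point probability using PMF:
P(X = 3) = 0.062044

(c) Cumulative probability using CDF:
P(X ≤ 9) = F(9) = 0.860491

(d) Range probability:
P(3 ≤ X ≤ 9) = P(X ≤ 9) - P(X ≤ 2)
                   = F(9) - F(2)
                   = 0.860491 - 0.037383
                   = 0.823108

This means approximately 82.3% of outcomes fall in the interval [3, 9].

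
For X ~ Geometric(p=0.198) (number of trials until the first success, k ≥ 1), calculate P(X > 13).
0.056789

We have X ~ Geometric(p=0.198) (number of trials until the first success, k ≥ 1).

P(X > 13) = 1 - P(X ≤ 13)
                = 1 - F(13)
                = 1 - 0.943211
                = 0.056789

So there's approximately a 5.7% chance that X exceeds 13.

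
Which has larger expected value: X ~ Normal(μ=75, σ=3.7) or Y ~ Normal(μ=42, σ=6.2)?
X has larger mean (75.0000 > 42.0000)

Compute the expected value for each distribution:

X ~ Normal(μ=75, σ=3.7):
E[X] = 75.0000

Y ~ Normal(μ=42, σ=6.2):
E[Y] = 42.0000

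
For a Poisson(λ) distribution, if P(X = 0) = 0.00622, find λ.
λ = 5.0800

For a Poisson(λ) distribution, the PMF at 0 is:
P(X = 0) = λ^0 e^(-λ) / 0! = e^(-λ)

Given P(X = 0) = 0.00622:
e^(-λ) = 0.00622
-λ = ln(0.00622)
λ = -ln(0.00622) = 5.0800

Verification: e^(-5.0800) = 0.00622 ✓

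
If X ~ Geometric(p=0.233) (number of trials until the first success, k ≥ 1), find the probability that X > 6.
0.203597

We have X ~ Geometric(p=0.233) (number of trials until the first success, k ≥ 1).

P(X > 6) = 1 - P(X ≤ 6)
                = 1 - F(6)
                = 1 - 0.796403
                = 0.203597

So there's approximately a 20.4% chance that X exceeds 6.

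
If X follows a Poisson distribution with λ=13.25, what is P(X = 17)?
0.059183

We have X ~ Poisson(λ=13.25).

For a Poisson distribution, the PMF gives us the probability of each outcome.

Using the PMF formula:
P(X = 17) = 0.059183

Rounded to 4 decimal places: 0.0592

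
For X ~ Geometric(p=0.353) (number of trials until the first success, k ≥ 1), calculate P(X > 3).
0.270840

We have X ~ Geometric(p=0.353) (number of trials until the first success, k ≥ 1).

P(X > 3) = 1 - P(X ≤ 3)
                = 1 - F(3)
                = 1 - 0.729160
                = 0.270840

So there's approximately a 27.1% chance that X exceeds 3.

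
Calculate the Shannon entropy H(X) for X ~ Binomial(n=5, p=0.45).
1.5174 nats

We have X ~ Binomial(n=5, p=0.45).

The Shannon entropy measures the uncertainty or information content of the distribution.

For a Binomial distribution with n=5, p=0.45:
H(X) = 1.5174 nats

(In bits, this would be 2.1891 bits.)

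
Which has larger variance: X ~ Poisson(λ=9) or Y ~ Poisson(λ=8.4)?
X has larger variance (9.0000 > 8.4000)

Compute the variance for each distribution:

X ~ Poisson(λ=9):
Var(X) = 9.0000

Y ~ Poisson(λ=8.4):
Var(Y) = 8.4000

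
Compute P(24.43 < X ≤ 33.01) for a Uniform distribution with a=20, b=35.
0.572000

We have X ~ Uniform(a=20, b=35).

To find P(24.43 < X ≤ 33.01), we use:
P(24.43 < X ≤ 33.01) = P(X ≤ 33.01) - P(X ≤ 24.43)
                 = F(33.01) - F(24.43)
                 = 0.867333 - 0.295333
                 = 0.572000

So there's approximately a 57.2% chance that X falls in this range.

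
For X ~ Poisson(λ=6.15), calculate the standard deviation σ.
2.4799

We have X ~ Poisson(λ=6.15).

For a Poisson distribution with λ=6.15:
σ = √Var(X) = 2.4799

The standard deviation is the square root of the variance.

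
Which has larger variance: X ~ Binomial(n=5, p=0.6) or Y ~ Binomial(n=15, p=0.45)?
Y has larger variance (3.7125 > 1.2000)

Compute the variance for each distribution:

X ~ Binomial(n=5, p=0.6):
Var(X) = 1.2000

Y ~ Binomial(n=15, p=0.45):
Var(Y) = 3.7125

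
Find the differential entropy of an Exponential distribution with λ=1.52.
0.5813 nats

We have X ~ Exponential(λ=1.52).

The differential entropy measures the uncertainty or information content of the distribution.

For an Exponential distribution with λ=1.52:
h(X) = 0.5813 nats

(In bits, this would be 0.8386 bits.)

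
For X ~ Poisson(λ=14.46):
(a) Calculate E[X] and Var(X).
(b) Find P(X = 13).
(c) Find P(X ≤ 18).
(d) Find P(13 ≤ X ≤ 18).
(a) E[X] = 14.4600, Var(X) = 14.4600
(b) P(X = 13) = 0.101861
(c) P(X ≤ 18) = 0.855477
(d) P(13 ≤ X ≤ 18) = 0.540744

We have X ~ Poisson(λ=14.46).

(a) Moments:
E[X] = 14.4600
Var(X) = 14.4600
σ = √Var(X) = 3.8026

(b) Point probability using PMF:
P(X = 13) = 0.101861

(c) Cumulative probability using CDF:
P(X ≤ 18) = F(18) = 0.855477

(d) Range probability:
P(13 ≤ X ≤ 18) = P(X ≤ 18) - P(X ≤ 12)
                   = F(18) - F(12)
                   = 0.855477 - 0.314733
                   = 0.540744

This means approximately 54.1% of outcomes fall in the interval [13, 18].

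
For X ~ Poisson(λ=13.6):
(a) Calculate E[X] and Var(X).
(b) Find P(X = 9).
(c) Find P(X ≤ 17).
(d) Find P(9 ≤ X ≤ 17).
(a) E[X] = 13.6000, Var(X) = 13.6000
(b) P(X = 9) = 0.054410
(c) P(X ≤ 17) = 0.854463
(d) P(9 ≤ X ≤ 17) = 0.779143

We have X ~ Poisson(λ=13.6).

(a) Moments:
E[X] = 13.6000
Var(X) = 13.6000
σ = √Var(X) = 3.6878

(b) Point probability using PMF:
P(X = 9) = 0.054410

(c) Cumulative probability using CDF:
P(X ≤ 17) = F(17) = 0.854463

(d) Range probability:
P(9 ≤ X ≤ 17) = P(X ≤ 17) - P(X ≤ 8)
                   = F(17) - F(8)
                   = 0.854463 - 0.075320
                   = 0.779143

This means approximately 77.9% of outcomes fall in the interval [9, 17].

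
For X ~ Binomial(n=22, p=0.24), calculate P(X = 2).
0.054993

We have X ~ Binomial(n=22, p=0.24).

For a Binomial distribution, the PMF gives us the probability of each outcome.

Using the PMF formula:
P(X = 2) = 0.054993

Rounded to 4 decimal places: 0.0550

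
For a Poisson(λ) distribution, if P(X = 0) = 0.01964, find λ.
λ = 3.9302

For a Poisson(λ) distribution, the PMF at 0 is:
P(X = 0) = λ^0 e^(-λ) / 0! = e^(-λ)

Given P(X = 0) = 0.01964:
e^(-λ) = 0.01964
-λ = ln(0.01964)
λ = -ln(0.01964) = 3.9302

Verification: e^(-3.9302) = 0.01964 ✓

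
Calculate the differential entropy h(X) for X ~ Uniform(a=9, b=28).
2.9444 nats

We have X ~ Uniform(a=9, b=28).

The differential entropy measures the uncertainty or information content of the distribution.

For a Uniform distribution with a=9, b=28:
h(X) = 2.9444 nats

(In bits, this would be 4.2479 bits.)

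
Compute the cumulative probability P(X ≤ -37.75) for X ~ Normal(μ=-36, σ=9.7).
0.428414

We have X ~ Normal(μ=-36, σ=9.7).

The CDF gives us P(X ≤ k).

Using the CDF:
P(X ≤ -37.75) = 0.428414

This means there's approximately a 42.8% chance that X is at most -37.75.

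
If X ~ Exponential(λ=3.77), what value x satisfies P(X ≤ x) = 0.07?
0.0192

We have X ~ Exponential(λ=3.77).

We want to find x such that P(X ≤ x) = 0.07.

This is the 7th percentile, which means 7% of values fall below this point.

Using the inverse CDF (quantile function):
x = F⁻¹(0.07) = 0.0192

Verification: P(X ≤ 0.0192) = 0.07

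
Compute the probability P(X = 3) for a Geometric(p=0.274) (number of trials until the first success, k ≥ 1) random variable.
0.144419

We have X ~ Geometric(p=0.274) (number of trials until the first success, k ≥ 1).

For a Geometric distribution, the PMF gives us the probability of each outcome.

Using the PMF formula:
P(X = 3) = 0.144419

Rounded to 4 decimal places: 0.1444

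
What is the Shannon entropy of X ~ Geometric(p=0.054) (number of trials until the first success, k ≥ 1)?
3.8913 nats

We have X ~ Geometric(p=0.054) (number of trials until the first success, k ≥ 1).

The Shannon entropy measures the uncertainty or information content of the distribution.

For a Geometric distribution with p=0.054 (number of trials until the first success, k ≥ 1):
H(X) = 3.8913 nats

(In bits, this would be 5.6139 bits.)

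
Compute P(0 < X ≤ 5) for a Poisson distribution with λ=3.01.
0.865779

We have X ~ Poisson(λ=3.01).

To find P(0 < X ≤ 5), we use:
P(0 < X ≤ 5) = P(X ≤ 5) - P(X ≤ 0)
                 = F(5) - F(0)
                 = 0.915071 - 0.049292
                 = 0.865779

So there's approximately a 86.6% chance that X falls in this range.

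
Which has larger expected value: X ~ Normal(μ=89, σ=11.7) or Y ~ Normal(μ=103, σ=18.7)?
Y has larger mean (103.0000 > 89.0000)

Compute the expected value for each distribution:

X ~ Normal(μ=89, σ=11.7):
E[X] = 89.0000

Y ~ Normal(μ=103, σ=18.7):
E[Y] = 103.0000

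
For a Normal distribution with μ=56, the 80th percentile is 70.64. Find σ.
σ = 17.3950

For X ~ Normal(μ, σ), the p-th percentile satisfies x = μ + z_p × σ,
where z_p = Φ⁻¹(p) is the standard normal quantile.

Step 1: z_{0.8} = Φ⁻¹(0.8) = 0.8416

Step 2: Solve for σ:
70.64 = 56 + 0.8416 × σ
σ = (70.64 - 56) / 0.8416
σ = 14.64 / 0.8416
σ = 17.3950

Verification: μ + z × σ = 56 + 0.8416 × 17.3950 = 70.64 ✓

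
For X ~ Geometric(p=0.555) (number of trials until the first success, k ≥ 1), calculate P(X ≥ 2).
0.445000

We have X ~ Geometric(p=0.555) (number of trials until the first success, k ≥ 1).

For discrete distributions, P(X ≥ 2) = 1 - P(X ≤ 1).

P(X ≤ 1) = 0.555000
P(X ≥ 2) = 1 - 0.555000 = 0.445000

So there's approximately a 44.5% chance that X is at least 2.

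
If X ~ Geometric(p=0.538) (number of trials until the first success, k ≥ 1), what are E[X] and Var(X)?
E[X] = 1.8587, Var(X) = 1.5962

We have X ~ Geometric(p=0.538) (number of trials until the first success, k ≥ 1).

For a Geometric distribution with p=0.538 (number of trials until the first success, k ≥ 1):

Expected value:
E[X] = 1.8587

Variance:
Var(X) = 1.5962

Standard deviation:
σ = √Var(X) = 1.2634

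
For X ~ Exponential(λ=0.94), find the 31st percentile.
0.3947

We have X ~ Exponential(λ=0.94).

We want to find x such that P(X ≤ x) = 0.31.

This is the 31st percentile, which means 31% of values fall below this point.

Using the inverse CDF (quantile function):
x = F⁻¹(0.31) = 0.3947

Verification: P(X ≤ 0.3947) = 0.31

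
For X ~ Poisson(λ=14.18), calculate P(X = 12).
0.095826

We have X ~ Poisson(λ=14.18).

For a Poisson distribution, the PMF gives us the probability of each outcome.

Using the PMF formula:
P(X = 12) = 0.095826

Rounded to 4 decimal places: 0.0958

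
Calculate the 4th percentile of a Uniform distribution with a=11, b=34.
11.9200

We have X ~ Uniform(a=11, b=34).

We want to find x such that P(X ≤ x) = 0.04.

This is the 4th percentile, which means 4% of values fall below this point.

Using the inverse CDF (quantile function):
x = F⁻¹(0.04) = 11.9200

Verification: P(X ≤ 11.9200) = 0.04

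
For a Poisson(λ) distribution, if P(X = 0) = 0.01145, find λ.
λ = 4.4698

For a Poisson(λ) distribution, the PMF at 0 is:
P(X = 0) = λ^0 e^(-λ) / 0! = e^(-λ)

Given P(X = 0) = 0.01145:
e^(-λ) = 0.01145
-λ = ln(0.01145)
λ = -ln(0.01145) = 4.4698

Verification: e^(-4.4698) = 0.01145 ✓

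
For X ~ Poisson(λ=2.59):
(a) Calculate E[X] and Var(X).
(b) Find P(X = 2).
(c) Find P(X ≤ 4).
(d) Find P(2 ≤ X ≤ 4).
(a) E[X] = 2.5900, Var(X) = 2.5900
(b) P(X = 2) = 0.251621
(c) P(X ≤ 4) = 0.878834
(d) P(2 ≤ X ≤ 4) = 0.609512

We have X ~ Poisson(λ=2.59).

(a) Moments:
E[X] = 2.5900
Var(X) = 2.5900
σ = √Var(X) = 1.6093

(b) Point probability using PMF:
P(X = 2) = 0.251621

(c) Cumulative probability using CDF:
P(X ≤ 4) = F(4) = 0.878834

(d) Range probability:
P(2 ≤ X ≤ 4) = P(X ≤ 4) - P(X ≤ 1)
                   = F(4) - F(1)
                   = 0.878834 - 0.269322
                   = 0.609512

This means approximately 61.0% of outcomes fall in the interval [2, 4].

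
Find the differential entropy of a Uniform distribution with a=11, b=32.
3.0445 nats

We have X ~ Uniform(a=11, b=32).

The differential entropy measures the uncertainty or information content of the distribution.

For a Uniform distribution with a=11, b=32:
h(X) = 3.0445 nats

(In bits, this would be 4.3923 bits.)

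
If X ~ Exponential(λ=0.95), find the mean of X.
1.0526

We have X ~ Exponential(λ=0.95).

For an Exponential distribution with λ=0.95:
E[X] = 1.0526

This is the expected (average) value of X.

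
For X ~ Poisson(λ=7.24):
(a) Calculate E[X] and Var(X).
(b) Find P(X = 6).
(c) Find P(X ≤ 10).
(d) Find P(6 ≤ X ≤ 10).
(a) E[X] = 7.2400, Var(X) = 7.2400
(b) P(X = 6) = 0.143485
(c) P(X ≤ 10) = 0.883572
(d) P(6 ≤ X ≤ 10) = 0.612460

We have X ~ Poisson(λ=7.24).

(a) Moments:
E[X] = 7.2400
Var(X) = 7.2400
σ = √Var(X) = 2.6907

(b) Point probability using PMF:
P(X = 6) = 0.143485

(c) Cumulative probability using CDF:
P(X ≤ 10) = F(10) = 0.883572

(d) Range probability:
P(6 ≤ X ≤ 10) = P(X ≤ 10) - P(X ≤ 5)
                   = F(10) - F(5)
                   = 0.883572 - 0.271112
                   = 0.612460

This means approximately 61.2% of outcomes fall in the interval [6, 10].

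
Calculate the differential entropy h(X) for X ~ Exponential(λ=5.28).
-0.6639 nats

We have X ~ Exponential(λ=5.28).

The differential entropy measures the uncertainty or information content of the distribution.

For an Exponential distribution with λ=5.28:
h(X) = -0.6639 nats

(In bits, this would be -0.9578 bits.)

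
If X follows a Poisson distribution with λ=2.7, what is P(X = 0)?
0.067206

We have X ~ Poisson(λ=2.7).

For a Poisson distribution, the PMF gives us the probability of each outcome.

Using the PMF formula:
P(X = 0) = 0.067206

Rounded to 4 decimal places: 0.0672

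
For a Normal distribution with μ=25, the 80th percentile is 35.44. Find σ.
σ = 12.4046

For X ~ Normal(μ, σ), the p-th percentile satisfies x = μ + z_p × σ,
where z_p = Φ⁻¹(p) is the standard normal quantile.

Step 1: z_{0.8} = Φ⁻¹(0.8) = 0.8416

Step 2: Solve for σ:
35.44 = 25 + 0.8416 × σ
σ = (35.44 - 25) / 0.8416
σ = 10.44 / 0.8416
σ = 12.4046

Verification: μ + z × σ = 25 + 0.8416 × 12.4046 = 35.44 ✓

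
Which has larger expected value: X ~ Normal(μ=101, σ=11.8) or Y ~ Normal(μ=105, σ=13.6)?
Y has larger mean (105.0000 > 101.0000)

Compute the expected value for each distribution:

X ~ Normal(μ=101, σ=11.8):
E[X] = 101.0000

Y ~ Normal(μ=105, σ=13.6):
E[Y] = 105.0000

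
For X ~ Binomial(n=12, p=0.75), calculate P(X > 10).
0.158382

We have X ~ Binomial(n=12, p=0.75).

P(X > 10) = 1 - P(X ≤ 10)
                = 1 - F(10)
                = 1 - 0.841618
                = 0.158382

So there's approximately a 15.8% chance that X exceeds 10.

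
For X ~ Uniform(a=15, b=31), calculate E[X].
23.0000

We have X ~ Uniform(a=15, b=31).

For a Uniform distribution with a=15, b=31:
E[X] = 23.0000

This is the expected (average) value of X.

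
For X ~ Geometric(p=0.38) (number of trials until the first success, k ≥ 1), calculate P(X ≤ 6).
0.943200

We have X ~ Geometric(p=0.38) (number of trials until the first success, k ≥ 1).

The CDF gives us P(X ≤ k).

Using the CDF:
P(X ≤ 6) = 0.943200

This means there's approximately a 94.3% chance that X is at most 6.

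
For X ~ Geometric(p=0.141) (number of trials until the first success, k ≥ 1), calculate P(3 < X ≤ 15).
0.531535

We have X ~ Geometric(p=0.141) (number of trials until the first success, k ≥ 1).

To find P(3 < X ≤ 15), we use:
P(3 < X ≤ 15) = P(X ≤ 15) - P(X ≤ 3)
                 = F(15) - F(3)
                 = 0.897695 - 0.366160
                 = 0.531535

So there's approximately a 53.2% chance that X falls in this range.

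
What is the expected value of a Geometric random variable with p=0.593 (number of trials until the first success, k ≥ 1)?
1.6863

We have X ~ Geometric(p=0.593) (number of trials until the first success, k ≥ 1).

For a Geometric distribution with p=0.593 (number of trials until the first success, k ≥ 1):
E[X] = 1.6863

This is the expected (average) value of X.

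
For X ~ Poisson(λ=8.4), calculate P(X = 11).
0.082764

We have X ~ Poisson(λ=8.4).

For a Poisson distribution, the PMF gives us the probability of each outcome.

Using the PMF formula:
P(X = 11) = 0.082764

Rounded to 4 decimal places: 0.0828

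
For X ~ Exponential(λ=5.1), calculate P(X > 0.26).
0.265537

We have X ~ Exponential(λ=5.1).

P(X > 0.26) = 1 - P(X ≤ 0.26)
                = 1 - F(0.26)
                = 1 - 0.734463
                = 0.265537

So there's approximately a 26.6% chance that X exceeds 0.26.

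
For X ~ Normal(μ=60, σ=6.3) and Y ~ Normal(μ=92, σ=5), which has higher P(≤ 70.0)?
X has higher probability (P(X ≤ 70.0) = 0.9438 > P(Y ≤ 70.0) = 0.0000)

Compute P(≤ 70.0) for each distribution:

X ~ Normal(μ=60, σ=6.3):
P(X ≤ 70.0) = 0.9438

Y ~ Normal(μ=92, σ=5):
P(Y ≤ 70.0) = 0.0000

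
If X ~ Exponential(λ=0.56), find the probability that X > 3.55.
0.136969

We have X ~ Exponential(λ=0.56).

P(X > 3.55) = 1 - P(X ≤ 3.55)
                = 1 - F(3.55)
                = 1 - 0.863031
                = 0.136969

So there's approximately a 13.7% chance that X exceeds 3.55.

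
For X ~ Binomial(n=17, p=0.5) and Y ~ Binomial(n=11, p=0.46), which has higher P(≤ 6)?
Y has higher probability (P(Y ≤ 6) = 0.8081 > P(X ≤ 6) = 0.1662)

Compute P(≤ 6) for each distribution:

X ~ Binomial(n=17, p=0.5):
P(X ≤ 6) = 0.1662

Y ~ Binomial(n=11, p=0.46):
P(Y ≤ 6) = 0.8081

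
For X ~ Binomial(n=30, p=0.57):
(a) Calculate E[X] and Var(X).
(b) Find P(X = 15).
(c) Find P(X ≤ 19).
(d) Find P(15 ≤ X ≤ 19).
(a) E[X] = 17.1000, Var(X) = 7.3530
(b) P(X = 15) = 0.107352
(c) P(X ≤ 19) = 0.811249
(d) P(15 ≤ X ≤ 19) = 0.642559

We have X ~ Binomial(n=30, p=0.57).

(a) Moments:
E[X] = 17.1000
Var(X) = 7.3530
σ = √Var(X) = 2.7116

(b) Point probability using PMF:
P(X = 15) = 0.107352

(c) Cumulative probability using CDF:
P(X ≤ 19) = F(19) = 0.811249

(d) Range probability:
P(15 ≤ X ≤ 19) = P(X ≤ 19) - P(X ≤ 14)
                   = F(19) - F(14)
                   = 0.811249 - 0.168690
                   = 0.642559

This means approximately 64.3% of outcomes fall in the interval [15, 19].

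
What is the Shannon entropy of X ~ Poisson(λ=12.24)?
2.6642 nats

We have X ~ Poisson(λ=12.24).

The Shannon entropy measures the uncertainty or information content of the distribution.

For a Poisson distribution with λ=12.24:
H(X) = 2.6642 nats

(In bits, this would be 3.8436 bits.)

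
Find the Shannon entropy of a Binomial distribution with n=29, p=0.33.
2.3463 nats

We have X ~ Binomial(n=29, p=0.33).

The Shannon entropy measures the uncertainty or information content of the distribution.

For a Binomial distribution with n=29, p=0.33:
H(X) = 2.3463 nats

(In bits, this would be 3.3849 bits.)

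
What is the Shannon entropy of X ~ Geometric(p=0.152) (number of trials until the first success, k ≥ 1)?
2.8037 nats

We have X ~ Geometric(p=0.152) (number of trials until the first success, k ≥ 1).

The Shannon entropy measures the uncertainty or information content of the distribution.

For a Geometric distribution with p=0.152 (number of trials until the first success, k ≥ 1):
H(X) = 2.8037 nats

(In bits, this would be 4.0449 bits.)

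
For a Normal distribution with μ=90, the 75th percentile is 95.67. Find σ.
σ = 8.4064

For X ~ Normal(μ, σ), the p-th percentile satisfies x = μ + z_p × σ,
where z_p = Φ⁻¹(p) is the standard normal quantile.

Step 1: z_{0.75} = Φ⁻¹(0.75) = 0.6745

Step 2: Solve for σ:
95.67 = 90 + 0.6745 × σ
σ = (95.67 - 90) / 0.6745
σ = 5.67 / 0.6745
σ = 8.4064

Verification: μ + z × σ = 90 + 0.6745 × 8.4064 = 95.67 ✓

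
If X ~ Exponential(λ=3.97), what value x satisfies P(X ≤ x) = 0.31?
0.0935

We have X ~ Exponential(λ=3.97).

We want to find x such that P(X ≤ x) = 0.31.

This is the 31st percentile, which means 31% of values fall below this point.

Using the inverse CDF (quantile function):
x = F⁻¹(0.31) = 0.0935

Verification: P(X ≤ 0.0935) = 0.31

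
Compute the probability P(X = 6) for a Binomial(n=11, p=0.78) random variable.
0.053620

We have X ~ Binomial(n=11, p=0.78).

For a Binomial distribution, the PMF gives us the probability of each outcome.

Using the PMF formula:
P(X = 6) = 0.053620

Rounded to 4 decimal places: 0.0536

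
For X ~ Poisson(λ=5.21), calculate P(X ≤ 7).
0.843794

We have X ~ Poisson(λ=5.21).

The CDF gives us P(X ≤ k).

Using the CDF:
P(X ≤ 7) = 0.843794

This means there's approximately a 84.4% chance that X is at most 7.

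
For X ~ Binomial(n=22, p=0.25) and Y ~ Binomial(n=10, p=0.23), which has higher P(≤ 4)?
Y has higher probability (P(Y ≤ 4) = 0.9431 > P(X ≤ 4) = 0.3235)

Compute P(≤ 4) for each distribution:

X ~ Binomial(n=22, p=0.25):
P(X ≤ 4) = 0.3235

Y ~ Binomial(n=10, p=0.23):
P(Y ≤ 4) = 0.9431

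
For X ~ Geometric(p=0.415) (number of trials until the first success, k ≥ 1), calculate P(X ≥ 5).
0.117118

We have X ~ Geometric(p=0.415) (number of trials until the first success, k ≥ 1).

For discrete distributions, P(X ≥ 5) = 1 - P(X ≤ 4).

P(X ≤ 4) = 0.882882
P(X ≥ 5) = 1 - 0.882882 = 0.117118

So there's approximately a 11.7% chance that X is at least 5.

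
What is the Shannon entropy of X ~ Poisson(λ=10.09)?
2.5660 nats

We have X ~ Poisson(λ=10.09).

The Shannon entropy measures the uncertainty or information content of the distribution.

For a Poisson distribution with λ=10.09:
H(X) = 2.5660 nats

(In bits, this would be 3.7019 bits.)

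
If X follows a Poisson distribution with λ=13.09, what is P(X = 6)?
0.014434

We have X ~ Poisson(λ=13.09).

For a Poisson distribution, the PMF gives us the probability of each outcome.

Using the PMF formula:
P(X = 6) = 0.014434

Rounded to 4 decimal places: 0.0144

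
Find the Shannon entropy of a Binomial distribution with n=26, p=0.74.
2.2194 nats

We have X ~ Binomial(n=26, p=0.74).

The Shannon entropy measures the uncertainty or information content of the distribution.

For a Binomial distribution with n=26, p=0.74:
H(X) = 2.2194 nats

(In bits, this would be 3.2019 bits.)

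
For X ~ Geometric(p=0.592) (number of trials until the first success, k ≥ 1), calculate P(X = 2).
0.241536

We have X ~ Geometric(p=0.592) (number of trials until the first success, k ≥ 1).

For a Geometric distribution, the PMF gives us the probability of each outcome.

Using the PMF formula:
P(X = 2) = 0.241536

Rounded to 4 decimal places: 0.2415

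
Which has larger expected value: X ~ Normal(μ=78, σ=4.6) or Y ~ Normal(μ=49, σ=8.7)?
X has larger mean (78.0000 > 49.0000)

Compute the expected value for each distribution:

X ~ Normal(μ=78, σ=4.6):
E[X] = 78.0000

Y ~ Normal(μ=49, σ=8.7):
E[Y] = 49.0000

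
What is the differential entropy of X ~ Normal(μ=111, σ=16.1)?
4.1978 nats

We have X ~ Normal(μ=111, σ=16.1).

The differential entropy measures the uncertainty or information content of the distribution.

For a Normal distribution with μ=111, σ=16.1:
h(X) = 4.1978 nats

(In bits, this would be 6.0561 bits.)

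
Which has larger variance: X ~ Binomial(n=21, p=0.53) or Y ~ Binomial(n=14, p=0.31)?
X has larger variance (5.2311 > 2.9946)

Compute the variance for each distribution:

X ~ Binomial(n=21, p=0.53):
Var(X) = 5.2311

Y ~ Binomial(n=14, p=0.31):
Var(Y) = 2.9946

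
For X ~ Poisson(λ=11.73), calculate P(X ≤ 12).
0.606813

We have X ~ Poisson(λ=11.73).

The CDF gives us P(X ≤ k).

Using the CDF:
P(X ≤ 12) = 0.606813

This means there's approximately a 60.7% chance that X is at most 12.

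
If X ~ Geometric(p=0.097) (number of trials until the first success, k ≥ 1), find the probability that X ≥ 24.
0.095679

We have X ~ Geometric(p=0.097) (number of trials until the first success, k ≥ 1).

For discrete distributions, P(X ≥ 24) = 1 - P(X ≤ 23).

P(X ≤ 23) = 0.904321
P(X ≥ 24) = 1 - 0.904321 = 0.095679

So there's approximately a 9.6% chance that X is at least 24.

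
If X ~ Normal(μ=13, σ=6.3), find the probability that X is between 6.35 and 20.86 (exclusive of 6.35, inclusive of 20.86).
0.748329

We have X ~ Normal(μ=13, σ=6.3).

To find P(6.35 < X ≤ 20.86), we use:
P(6.35 < X ≤ 20.86) = P(X ≤ 20.86) - P(X ≤ 6.35)
                 = F(20.86) - F(6.35)
                 = 0.893915 - 0.145586
                 = 0.748329

So there's approximately a 74.8% chance that X falls in this range.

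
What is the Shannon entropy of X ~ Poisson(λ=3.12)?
1.9529 nats

We have X ~ Poisson(λ=3.12).

The Shannon entropy measures the uncertainty or information content of the distribution.

For a Poisson distribution with λ=3.12:
H(X) = 1.9529 nats

(In bits, this would be 2.8174 bits.)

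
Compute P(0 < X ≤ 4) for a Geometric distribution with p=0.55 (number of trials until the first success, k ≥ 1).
0.958994

We have X ~ Geometric(p=0.55) (number of trials until the first success, k ≥ 1).

To find P(0 < X ≤ 4), we use:
P(0 < X ≤ 4) = P(X ≤ 4) - P(X ≤ 0)
                 = F(4) - F(0)
                 = 0.958994 - 0.000000
                 = 0.958994

So there's approximately a 95.9% chance that X falls in this range.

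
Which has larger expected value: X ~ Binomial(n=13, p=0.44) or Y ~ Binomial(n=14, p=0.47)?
Y has larger mean (6.5800 > 5.7200)

Compute the expected value for each distribution:

X ~ Binomial(n=13, p=0.44):
E[X] = 5.7200

Y ~ Binomial(n=14, p=0.47):
E[Y] = 6.5800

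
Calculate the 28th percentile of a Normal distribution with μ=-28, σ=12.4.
-35.2272

We have X ~ Normal(μ=-28, σ=12.4).

We want to find x such that P(X ≤ x) = 0.28.

This is the 28th percentile, which means 28% of values fall below this point.

Using the inverse CDF (quantile function):
x = F⁻¹(0.28) = -35.2272

Verification: P(X ≤ -35.2272) = 0.28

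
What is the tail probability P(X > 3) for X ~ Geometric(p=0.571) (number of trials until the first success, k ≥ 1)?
0.078954

We have X ~ Geometric(p=0.571) (number of trials until the first success, k ≥ 1).

P(X > 3) = 1 - P(X ≤ 3)
                = 1 - F(3)
                = 1 - 0.921046
                = 0.078954

So there's approximately a 7.9% chance that X exceeds 3.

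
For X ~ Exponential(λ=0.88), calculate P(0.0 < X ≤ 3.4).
0.949813

We have X ~ Exponential(λ=0.88).

To find P(0.0 < X ≤ 3.4), we use:
P(0.0 < X ≤ 3.4) = P(X ≤ 3.4) - P(X ≤ 0.0)
                 = F(3.4) - F(0.0)
                 = 0.949813 - 0.000000
                 = 0.949813

So there's approximately a 95.0% chance that X falls in this range.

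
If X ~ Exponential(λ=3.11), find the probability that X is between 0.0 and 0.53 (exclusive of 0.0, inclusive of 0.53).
0.807623

We have X ~ Exponential(λ=3.11).

To find P(0.0 < X ≤ 0.53), we use:
P(0.0 < X ≤ 0.53) = P(X ≤ 0.53) - P(X ≤ 0.0)
                 = F(0.53) - F(0.0)
                 = 0.807623 - 0.000000
                 = 0.807623

So there's approximately a 80.8% chance that X falls in this range.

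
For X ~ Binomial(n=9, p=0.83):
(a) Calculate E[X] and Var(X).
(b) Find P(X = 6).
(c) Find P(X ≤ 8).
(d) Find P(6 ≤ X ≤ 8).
(a) E[X] = 7.4700, Var(X) = 1.2699
(b) P(X = 6) = 0.134926
(c) P(X ≤ 8) = 0.813060
(d) P(6 ≤ X ≤ 8) = 0.761850

We have X ~ Binomial(n=9, p=0.83).

(a) Moments:
E[X] = 7.4700
Var(X) = 1.2699
σ = √Var(X) = 1.1269

(b) Point probability using PMF:
P(X = 6) = 0.134926

(c) Cumulative probability using CDF:
P(X ≤ 8) = F(8) = 0.813060

(d) Range probability:
P(6 ≤ X ≤ 8) = P(X ≤ 8) - P(X ≤ 5)
                   = F(8) - F(5)
                   = 0.813060 - 0.051210
                   = 0.761850

This means approximately 76.2% of outcomes fall in the interval [6, 8].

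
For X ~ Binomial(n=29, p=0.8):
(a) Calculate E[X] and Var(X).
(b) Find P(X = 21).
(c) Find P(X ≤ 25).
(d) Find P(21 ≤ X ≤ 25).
(a) E[X] = 23.2000, Var(X) = 4.6400
(b) P(X = 21) = 0.101345
(c) P(X ≤ 25) = 0.859620
(d) P(21 ≤ X ≤ 25) = 0.751238

We have X ~ Binomial(n=29, p=0.8).

(a) Moments:
E[X] = 23.2000
Var(X) = 4.6400
σ = √Var(X) = 2.1541

(b) Point probability using PMF:
P(X = 21) = 0.101345

(c) Cumulative probability using CDF:
P(X ≤ 25) = F(25) = 0.859620

(d) Range probability:
P(21 ≤ X ≤ 25) = P(X ≤ 25) - P(X ≤ 20)
                   = F(25) - F(20)
                   = 0.859620 - 0.108382
                   = 0.751238

This means approximately 75.1% of outcomes fall in the interval [21, 25].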